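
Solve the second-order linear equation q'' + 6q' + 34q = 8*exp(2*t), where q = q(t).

Characteristic equation r² + 6r + 34 = 0 has discriminant (6)² - 4·(34) = -100 < 0, so r = -3 ± 5i.
Hence q_h = C1*cos(5*t)*exp(-3*t) + C2*exp(-3*t)*sin(5*t).
Try q_p = A*exp(2*t). Substituting into the equation and dividing by exp(2*t) gives A = 4/25, so q_p = 4*exp(2*t)/25.

q = 4*exp(2*t)/25 + C1*cos(5*t)*exp(-3*t) + C2*exp(-3*t)*sin(5*t)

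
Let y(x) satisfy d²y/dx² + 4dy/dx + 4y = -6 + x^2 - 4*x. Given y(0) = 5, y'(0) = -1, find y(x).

Characteristic equation r² + 4r + 4 = 0 has discriminant (4)² - 4·(4) = 0, so r = -2 is a repeated root.
Hence y_h = (C1 + C2*x)*exp(-2*x).
For the particular solution try y_p = A0 + A1*x + A2*x^2. Substituting and matching coefficients of each power of x gives A0 = -1/8, A1 = -3/2, A2 = 1/4, so y_p = -1/8 - 3*x/2 + x^2/4.
General solution: y = -1/8 - 3*x/2 + x^2/4 + C1*exp(-2*x) + C2*x*exp(-2*x).
Apply the initial conditions: y(0) = -1/8 + C1 = 5 and y'(0) = -3/2 + C2 - 2*C1 = -1. Solving gives C1 = 41/8, C2 = 43/4.

y = -1/8 - 3*x/2 + x**2/4 + 41*exp(-2*x)/8 + 43*x*exp(-2*x)/4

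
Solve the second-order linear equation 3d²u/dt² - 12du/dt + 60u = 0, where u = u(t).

Divide through by 3: u'' - 4u' + 20u = 0.
Characteristic equation r² - 4r + 20 = 0 has discriminant (-4)² - 4·(20) = -64 < 0, so r = 2 ± 4i.
Hence u_h = C1*cos(4*t)*exp(2*t) + C2*exp(2*t)*sin(4*t).

u = C1*cos(4*t)*exp(2*t) + C2*exp(2*t)*sin(4*t)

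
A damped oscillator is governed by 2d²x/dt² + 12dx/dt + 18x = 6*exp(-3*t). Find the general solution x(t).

x = C1*exp(-3*t) + 3*t**2*exp(-3*t)/2 + C2*t*exp(-3*t)

Divide through by 2: x'' + 6x' + 9x = 3*exp(-3*t).
Characteristic equation r² + 6r + 9 = 0 has discriminant (6)² - 4·(9) = 0, so r = -3 is a repeated root.
Hence x_h = (C1 + C2*t)*exp(-3*t).
Since exp(-3*t) solves the homogeneous equation (r = -3 is a root of multiplicity 2), multiply the trial by t^2. Try x_p = A*t^2*exp(-3*t). Substituting into the equation and dividing by exp(-3*t) gives A = 3/2, so x_p = 3*t^2*exp(-3*t)/2.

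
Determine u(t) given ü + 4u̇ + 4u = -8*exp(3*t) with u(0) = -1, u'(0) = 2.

Characteristic equation r² + 4r + 4 = 0 has discriminant (4)² - 4·(4) = 0, so r = -2 is a repeated root.
Hence u_h = (C1 + C2*t)*exp(-2*t).
Try u_p = A*exp(3*t). Substituting into the equation and dividing by exp(3*t) gives A = -8/25, so u_p = -8*exp(3*t)/25.
General solution: u = -8*exp(3*t)/25 + C1*exp(-2*t) + C2*t*exp(-2*t).
Apply the initial conditions: u(0) = -8/25 + C1 = -1 and u'(0) = -24/25 + C2 - 2*C1 = 2. Solving gives C1 = -17/25, C2 = 8/5.

u = -17*exp(-2*t)/25 - 8*exp(3*t)/25 + 8*t*exp(-2*t)/5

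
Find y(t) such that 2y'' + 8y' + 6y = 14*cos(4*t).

y = -91*cos(4*t)/425 + 112*sin(4*t)/425 + C1*exp(-3*t) + C2*exp(-t)

Divide through by 2: y'' + 4y' + 3y = 7*cos(4*t).
Characteristic equation r² + 4r + 3 = 0 factors as (r + 3)(r + 1) = 0, so r = -3, -1.
Hence y_h = C1*exp(-3*t) + C2*exp(-t).
Try y_p = A*cos(4*t) + B*sin(4*t). Substituting and equating the coefficients of cos(4t) and sin(4t) gives A = -91/425, B = 112/425, so y_p = -91*cos(4*t)/425 + 112*sin(4*t)/425.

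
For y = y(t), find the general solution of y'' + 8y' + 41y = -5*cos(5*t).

Characteristic equation r² + 8r + 41 = 0 has discriminant (8)² - 4·(41) = -100 < 0, so r = -4 ± 5i.
Hence y_h = C1*cos(5*t)*exp(-4*t) + C2*exp(-4*t)*sin(5*t).
Try y_p = A*cos(5*t) + B*sin(5*t). Substituting and equating the coefficients of cos(5t) and sin(5t) gives A = -5/116, B = -25/232, so y_p = -25*sin(5*t)/232 - 5*cos(5*t)/116.

y = -25*sin(5*t)/232 - 5*cos(5*t)/116 + C1*cos(5*t)*exp(-4*t) + C2*exp(-4*t)*sin(5*t)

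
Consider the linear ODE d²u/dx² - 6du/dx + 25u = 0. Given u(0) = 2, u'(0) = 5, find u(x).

u = 2*cos(4*x)*exp(3*x) - exp(3*x)*sin(4*x)/4

Characteristic equation r² - 6r + 25 = 0 has discriminant (-6)² - 4·(25) = -64 < 0, so r = 3 ± 4i.
Hence u_h = C1*cos(4*x)*exp(3*x) + C2*exp(3*x)*sin(4*x).
Apply the initial conditions: u(0) = C1 = 2 and u'(0) = 3*C1 + 4*C2 = 5. Solving gives C1 = 2, C2 = -1/4.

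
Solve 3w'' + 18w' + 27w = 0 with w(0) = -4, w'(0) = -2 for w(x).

Divide through by 3: w'' + 6w' + 9w = 0.
Characteristic equation r² + 6r + 9 = 0 has discriminant (6)² - 4·(9) = 0, so r = -3 is a repeated root.
Hence w_h = (C1 + C2*x)*exp(-3*x).
Apply the initial conditions: w(0) = C1 = -4 and w'(0) = C2 - 3*C1 = -2. Solving gives C1 = -4, C2 = -14.

w = -4*exp(-3*x) - 14*x*exp(-3*x)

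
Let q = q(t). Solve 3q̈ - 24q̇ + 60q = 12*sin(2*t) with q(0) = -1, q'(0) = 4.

Divide through by 3: q'' - 8q' + 20q = 4*sin(2*t).
Characteristic equation r² - 8r + 20 = 0 has discriminant (-8)² - 4·(20) = -16 < 0, so r = 4 ± 2i.
Hence q_h = C1*cos(2*t)*exp(4*t) + C2*exp(4*t)*sin(2*t).
Try q_p = A*cos(2*t) + B*sin(2*t). Substituting and equating the coefficients of cos(2t) and sin(2t) gives A = 1/8, B = 1/8, so q_p = cos(2*t)/8 + sin(2*t)/8.
General solution: q = cos(2*t)/8 + sin(2*t)/8 + C1*cos(2*t)*exp(4*t) + C2*exp(4*t)*sin(2*t).
Apply the initial conditions: q(0) = 1/8 + C1 = -1 and q'(0) = 1/4 + 2*C2 + 4*C1 = 4. Solving gives C1 = -9/8, C2 = 33/8.

q = cos(2*t)/8 + sin(2*t)/8 - 9*cos(2*t)*exp(4*t)/8 + 33*exp(4*t)*sin(2*t)/8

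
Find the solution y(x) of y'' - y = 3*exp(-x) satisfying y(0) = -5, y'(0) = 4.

Characteristic equation r² - 1 = 0 factors as (r - 1)(r + 1) = 0, so r = 1, -1.
Hence y_h = C1*exp(x) + C2*exp(-x).
Since exp(-x) solves the homogeneous equation (r = -1 is a root of multiplicity 1), multiply the trial by x. Try y_p = A*x*exp(-x). Substituting into the equation and dividing by exp(-x) gives A = -3/2, so y_p = -3*x*exp(-x)/2.
General solution: y = C1*exp(x) + C2*exp(-x) - 3*x*exp(-x)/2.
Apply the initial conditions: y(0) = C1 + C2 = -5 and y'(0) = -3/2 + C1 - C2 = 4. Solving gives C1 = 1/4, C2 = -21/4.

y = -21*exp(-x)/4 + exp(x)/4 - 3*x*exp(-x)/2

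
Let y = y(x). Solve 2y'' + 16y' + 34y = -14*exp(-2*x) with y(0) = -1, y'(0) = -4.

Divide through by 2: y'' + 8y' + 17y = -7*exp(-2*x).
Characteristic equation r² + 8r + 17 = 0 has discriminant (8)² - 4·(17) = -4 < 0, so r = -4 ± i.
Hence y_h = C1*cos(x)*exp(-4*x) + C2*exp(-4*x)*sin(x).
Try y_p = A*exp(-2*x). Substituting into the equation and dividing by exp(-2*x) gives A = -7/5, so y_p = -7*exp(-2*x)/5.
General solution: y = -7*exp(-2*x)/5 + C1*cos(x)*exp(-4*x) + C2*exp(-4*x)*sin(x).
Apply the initial conditions: y(0) = -7/5 + C1 = -1 and y'(0) = 14/5 + C2 - 4*C1 = -4. Solving gives C1 = 2/5, C2 = -26/5.

y = -7*exp(-2*x)/5 - 26*exp(-4*x)*sin(x)/5 + 2*cos(x)*exp(-4*x)/5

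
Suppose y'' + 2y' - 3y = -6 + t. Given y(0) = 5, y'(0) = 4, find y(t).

y = 16/9 - 5*exp(-3*t)/18 - t/3 + 7*exp(t)/2

Characteristic equation r² + 2r - 3 = 0 factors as (r + 3)(r - 1) = 0, so r = -3, 1.
Hence y_h = C1*exp(-3*t) + C2*exp(t).
For the particular solution try y_p = A0 + A1*t. Substituting and matching coefficients of each power of t gives A0 = 16/9, A1 = -1/3, so y_p = 16/9 - t/3.
General solution: y = 16/9 - t/3 + C1*exp(-3*t) + C2*exp(t).
Apply the initial conditions: y(0) = 16/9 + C1 + C2 = 5 and y'(0) = -1/3 + C2 - 3*C1 = 4. Solving gives C1 = -5/18, C2 = 7/2.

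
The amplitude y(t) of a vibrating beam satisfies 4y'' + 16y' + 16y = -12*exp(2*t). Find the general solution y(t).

y = -3*exp(2*t)/16 + C1*exp(-2*t) + C2*t*exp(-2*t)

Divide through by 4: y'' + 4y' + 4y = -3*exp(2*t).
Characteristic equation r² + 4r + 4 = 0 has discriminant (4)² - 4·(4) = 0, so r = -2 is a repeated root.
Hence y_h = (C1 + C2*t)*exp(-2*t).
Try y_p = A*exp(2*t). Substituting into the equation and dividing by exp(2*t) gives A = -3/16, so y_p = -3*exp(2*t)/16.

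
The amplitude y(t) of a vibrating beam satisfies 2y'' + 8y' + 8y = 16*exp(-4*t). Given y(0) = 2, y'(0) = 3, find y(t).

Divide through by 2: y'' + 4y' + 4y = 8*exp(-4*t).
Characteristic equation r² + 4r + 4 = 0 has discriminant (4)² - 4·(4) = 0, so r = -2 is a repeated root.
Hence y_h = (C1 + C2*t)*exp(-2*t).
Try y_p = A*exp(-4*t). Substituting into the equation and dividing by exp(-4*t) gives A = 2, so y_p = 2*exp(-4*t).
General solution: y = 2*exp(-4*t) + C1*exp(-2*t) + C2*t*exp(-2*t).
Apply the initial conditions: y(0) = 2 + C1 = 2 and y'(0) = -8 + C2 - 2*C1 = 3. Solving gives C1 = 0, C2 = 11.

y = 2*exp(-4*t) + 11*t*exp(-2*t)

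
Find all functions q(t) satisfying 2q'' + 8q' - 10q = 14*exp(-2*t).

Divide through by 2: q'' + 4q' - 5q = 7*exp(-2*t).
Characteristic equation r² + 4r - 5 = 0 factors as (r + 5)(r - 1) = 0, so r = -5, 1.
Hence q_h = C1*exp(-5*t) + C2*exp(t).
Try q_p = A*exp(-2*t). Substituting into the equation and dividing by exp(-2*t) gives A = -7/9, so q_p = -7*exp(-2*t)/9.

q = -7*exp(-2*t)/9 + C1*exp(-5*t) + C2*exp(t)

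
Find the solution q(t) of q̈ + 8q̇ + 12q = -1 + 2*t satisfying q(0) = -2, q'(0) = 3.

Characteristic equation r² + 8r + 12 = 0 factors as (r + 2)(r + 6) = 0, so r = -2, -6.
Hence q_h = C1*exp(-2*t) + C2*exp(-6*t).
For the particular solution try q_p = A0 + A1*t. Substituting and matching coefficients of each power of t gives A0 = -7/36, A1 = 1/6, so q_p = -7/36 + t/6.
General solution: q = -7/36 + t/6 + C1*exp(-2*t) + C2*exp(-6*t).
Apply the initial conditions: q(0) = -7/36 + C1 + C2 = -2 and q'(0) = 1/6 - 6*C2 - 2*C1 = 3. Solving gives C1 = -2, C2 = 7/36.

q = -7/36 - 2*exp(-2*t) + t/6 + 7*exp(-6*t)/36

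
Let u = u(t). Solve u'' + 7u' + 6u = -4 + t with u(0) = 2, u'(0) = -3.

Characteristic equation r² + 7r + 6 = 0 factors as (r + 1)(r + 6) = 0, so r = -1, -6.
Hence u_h = C1*exp(-t) + C2*exp(-6*t).
For the particular solution try u_p = A0 + A1*t. Substituting and matching coefficients of each power of t gives A0 = -31/36, A1 = 1/6, so u_p = -31/36 + t/6.
General solution: u = -31/36 + t/6 + C1*exp(-t) + C2*exp(-6*t).
Apply the initial conditions: u(0) = -31/36 + C1 + C2 = 2 and u'(0) = 1/6 - C1 - 6*C2 = -3. Solving gives C1 = 14/5, C2 = 11/180.

u = -31/36 + t/6 + 11*exp(-6*t)/180 + 14*exp(-t)/5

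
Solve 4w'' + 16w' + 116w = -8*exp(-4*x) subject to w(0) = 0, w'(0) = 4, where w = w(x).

Divide through by 4: w'' + 4w' + 29w = -2*exp(-4*x).
Characteristic equation r² + 4r + 29 = 0 has discriminant (4)² - 4·(29) = -100 < 0, so r = -2 ± 5i.
Hence w_h = C1*cos(5*x)*exp(-2*x) + C2*exp(-2*x)*sin(5*x).
Try w_p = A*exp(-4*x). Substituting into the equation and dividing by exp(-4*x) gives A = -2/29, so w_p = -2*exp(-4*x)/29.
General solution: w = -2*exp(-4*x)/29 + C1*cos(5*x)*exp(-2*x) + C2*exp(-2*x)*sin(5*x).
Apply the initial conditions: w(0) = -2/29 + C1 = 0 and w'(0) = 8/29 - 2*C1 + 5*C2 = 4. Solving gives C1 = 2/29, C2 = 112/145.

w = -2*exp(-4*x)/29 + 2*cos(5*x)*exp(-2*x)/29 + 112*exp(-2*x)*sin(5*x)/145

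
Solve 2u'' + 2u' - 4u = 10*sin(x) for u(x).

Divide through by 2: u'' + u' - 2u = 5*sin(x).
Characteristic equation r² + r - 2 = 0 factors as (r + 2)(r - 1) = 0, so r = -2, 1.
Hence u_h = C1*exp(-2*x) + C2*exp(x).
Try u_p = A*cos(x) + B*sin(x). Substituting and equating the coefficients of cos(x) and sin(x) gives A = -1/2, B = -3/2, so u_p = -3*sin(x)/2 - cos(x)/2.

u = -3*sin(x)/2 - cos(x)/2 + C1*exp(-2*x) + C2*exp(x)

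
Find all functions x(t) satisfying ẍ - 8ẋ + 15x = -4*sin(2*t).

x = -64*cos(2*t)/377 - 44*sin(2*t)/377 + C1*exp(5*t) + C2*exp(3*t)

Characteristic equation r² - 8r + 15 = 0 factors as (r - 5)(r - 3) = 0, so r = 5, 3.
Hence x_h = C1*exp(5*t) + C2*exp(3*t).
Try x_p = A*cos(2*t) + B*sin(2*t). Substituting and equating the coefficients of cos(2t) and sin(2t) gives A = -64/377, B = -44/377, so x_p = -64*cos(2*t)/377 - 44*sin(2*t)/377.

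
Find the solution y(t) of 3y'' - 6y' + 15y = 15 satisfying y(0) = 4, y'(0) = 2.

Divide through by 3: y'' - 2y' + 5y = 5.
Characteristic equation r² - 2r + 5 = 0 has discriminant (-2)² - 4·(5) = -16 < 0, so r = 1 ± 2i.
Hence y_h = C1*cos(2*t)*exp(t) + C2*exp(t)*sin(2*t).
For the particular solution try y_p = A0. Substituting and matching coefficients of each power of t gives A0 = 1, so y_p = 1.
General solution: y = 1 + C1*cos(2*t)*exp(t) + C2*exp(t)*sin(2*t).
Apply the initial conditions: y(0) = 1 + C1 = 4 and y'(0) = C1 + 2*C2 = 2. Solving gives C1 = 3, C2 = -1/2.

y = 1 + 3*cos(2*t)*exp(t) - exp(t)*sin(2*t)/2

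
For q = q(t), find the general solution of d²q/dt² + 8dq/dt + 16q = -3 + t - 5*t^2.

Characteristic equation r² + 8r + 16 = 0 has discriminant (8)² - 4·(16) = 0, so r = -4 is a repeated root.
Hence q_h = (C1 + C2*t)*exp(-4*t).
For the particular solution try q_p = A0 + A1*t + A2*t^2. Substituting and matching coefficients of each power of t gives A0 = -43/128, A1 = 3/8, A2 = -5/16, so q_p = -43/128 - 5*t^2/16 + 3*t/8.

q = -43/128 - 5*t**2/16 + 3*t/8 + C1*exp(-4*t) + C2*t*exp(-4*t)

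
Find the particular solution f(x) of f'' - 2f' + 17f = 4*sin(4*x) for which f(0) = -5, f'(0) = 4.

Characteristic equation r² - 2r + 17 = 0 has discriminant (-2)² - 4·(17) = -64 < 0, so r = 1 ± 4i.
Hence f_h = C1*cos(4*x)*exp(x) + C2*exp(x)*sin(4*x).
Try f_p = A*cos(4*x) + B*sin(4*x). Substituting and equating the coefficients of cos(4x) and sin(4x) gives A = 32/65, B = 4/65, so f_p = 4*sin(4*x)/65 + 32*cos(4*x)/65.
General solution: f = 4*sin(4*x)/65 + 32*cos(4*x)/65 + C1*cos(4*x)*exp(x) + C2*exp(x)*sin(4*x).
Apply the initial conditions: f(0) = 32/65 + C1 = -5 and f'(0) = 16/65 + C1 + 4*C2 = 4. Solving gives C1 = -357/65, C2 = 601/260.

f = 4*sin(4*x)/65 + 32*cos(4*x)/65 - 357*cos(4*x)*exp(x)/65 + 601*exp(x)*sin(4*x)/260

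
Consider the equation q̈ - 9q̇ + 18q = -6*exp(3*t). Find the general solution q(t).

Characteristic equation r² - 9r + 18 = 0 factors as (r - 3)(r - 6) = 0, so r = 3, 6.
Hence q_h = C1*exp(3*t) + C2*exp(6*t).
Since exp(3*t) solves the homogeneous equation (r = 3 is a root of multiplicity 1), multiply the trial by t. Try q_p = A*t*exp(3*t). Substituting into the equation and dividing by exp(3*t) gives A = 2, so q_p = 2*t*exp(3*t).

q = C1*exp(3*t) + C2*exp(6*t) + 2*t*exp(3*t)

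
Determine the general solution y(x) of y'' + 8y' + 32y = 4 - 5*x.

y = 21/128 - 5*x/32 + C1*cos(4*x)*exp(-4*x) + C2*exp(-4*x)*sin(4*x)

Characteristic equation r² + 8r + 32 = 0 has discriminant (8)² - 4·(32) = -64 < 0, so r = -4 ± 4i.
Hence y_h = C1*cos(4*x)*exp(-4*x) + C2*exp(-4*x)*sin(4*x).
For the particular solution try y_p = A0 + A1*x. Substituting and matching coefficients of each power of x gives A0 = 21/128, A1 = -5/32, so y_p = 21/128 - 5*x/32.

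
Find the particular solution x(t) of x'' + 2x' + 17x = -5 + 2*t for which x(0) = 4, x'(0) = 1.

x = -89/289 + 2*t/17 + 375*exp(-t)*sin(4*t)/289 + 1245*cos(4*t)*exp(-t)/289

Characteristic equation r² + 2r + 17 = 0 has discriminant (2)² - 4·(17) = -64 < 0, so r = -1 ± 4i.
Hence x_h = C1*cos(4*t)*exp(-t) + C2*exp(-t)*sin(4*t).
For the particular solution try x_p = A0 + A1*t. Substituting and matching coefficients of each power of t gives A0 = -89/289, A1 = 2/17, so x_p = -89/289 + 2*t/17.
General solution: x = -89/289 + 2*t/17 + C1*cos(4*t)*exp(-t) + C2*exp(-t)*sin(4*t).
Apply the initial conditions: x(0) = -89/289 + C1 = 4 and x'(0) = 2/17 - C1 + 4*C2 = 1. Solving gives C1 = 1245/289, C2 = 375/289.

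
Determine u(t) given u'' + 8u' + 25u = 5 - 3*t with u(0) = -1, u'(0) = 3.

Characteristic equation r² + 8r + 25 = 0 has discriminant (8)² - 4·(25) = -36 < 0, so r = -4 ± 3i.
Hence u_h = C1*cos(3*t)*exp(-4*t) + C2*exp(-4*t)*sin(3*t).
For the particular solution try u_p = A0 + A1*t. Substituting and matching coefficients of each power of t gives A0 = 149/625, A1 = -3/25, so u_p = 149/625 - 3*t/25.
General solution: u = 149/625 - 3*t/25 + C1*cos(3*t)*exp(-4*t) + C2*exp(-4*t)*sin(3*t).
Apply the initial conditions: u(0) = 149/625 + C1 = -1 and u'(0) = -3/25 - 4*C1 + 3*C2 = 3. Solving gives C1 = -774/625, C2 = -382/625.

u = 149/625 - 3*t/25 - 774*cos(3*t)*exp(-4*t)/625 - 382*exp(-4*t)*sin(3*t)/625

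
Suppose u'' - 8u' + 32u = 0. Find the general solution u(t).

Characteristic equation r² - 8r + 32 = 0 has discriminant (-8)² - 4·(32) = -64 < 0, so r = 4 ± 4i.
Hence u_h = C1*cos(4*t)*exp(4*t) + C2*exp(4*t)*sin(4*t).

u = C1*cos(4*t)*exp(4*t) + C2*exp(4*t)*sin(4*t)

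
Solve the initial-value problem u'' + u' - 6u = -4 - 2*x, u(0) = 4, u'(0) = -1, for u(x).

u = 13/18 + x/3 + 17*exp(2*x)/10 + 71*exp(-3*x)/45

Characteristic equation r² + r - 6 = 0 factors as (r + 3)(r - 2) = 0, so r = -3, 2.
Hence u_h = C1*exp(-3*x) + C2*exp(2*x).
For the particular solution try u_p = A0 + A1*x. Substituting and matching coefficients of each power of x gives A0 = 13/18, A1 = 1/3, so u_p = 13/18 + x/3.
General solution: u = 13/18 + x/3 + C1*exp(-3*x) + C2*exp(2*x).
Apply the initial conditions: u(0) = 13/18 + C1 + C2 = 4 and u'(0) = 1/3 - 3*C1 + 2*C2 = -1. Solving gives C1 = 71/45, C2 = 17/10.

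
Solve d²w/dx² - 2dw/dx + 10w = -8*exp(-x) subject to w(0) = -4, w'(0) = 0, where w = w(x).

w = -8*exp(-x)/13 - 44*cos(3*x)*exp(x)/13 + 12*exp(x)*sin(3*x)/13

Characteristic equation r² - 2r + 10 = 0 has discriminant (-2)² - 4·(10) = -36 < 0, so r = 1 ± 3i.
Hence w_h = C1*cos(3*x)*exp(x) + C2*exp(x)*sin(3*x).
Try w_p = A*exp(-x). Substituting into the equation and dividing by exp(-x) gives A = -8/13, so w_p = -8*exp(-x)/13.
General solution: w = -8*exp(-x)/13 + C1*cos(3*x)*exp(x) + C2*exp(x)*sin(3*x).
Apply the initial conditions: w(0) = -8/13 + C1 = -4 and w'(0) = 8/13 + C1 + 3*C2 = 0. Solving gives C1 = -44/13, C2 = 12/13.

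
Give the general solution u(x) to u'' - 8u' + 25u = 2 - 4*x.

Characteristic equation r² - 8r + 25 = 0 has discriminant (-8)² - 4·(25) = -36 < 0, so r = 4 ± 3i.
Hence u_h = C1*cos(3*x)*exp(4*x) + C2*exp(4*x)*sin(3*x).
For the particular solution try u_p = A0 + A1*x. Substituting and matching coefficients of each power of x gives A0 = 18/625, A1 = -4/25, so u_p = 18/625 - 4*x/25.

u = 18/625 - 4*x/25 + C1*cos(3*x)*exp(4*x) + C2*exp(4*x)*sin(3*x)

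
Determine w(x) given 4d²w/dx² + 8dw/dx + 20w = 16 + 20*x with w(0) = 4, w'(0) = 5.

w = 2/5 + x + 18*cos(2*x)*exp(-x)/5 + 19*exp(-x)*sin(2*x)/5

Divide through by 4: w'' + 2w' + 5w = 4 + 5*x.
Characteristic equation r² + 2r + 5 = 0 has discriminant (2)² - 4·(5) = -16 < 0, so r = -1 ± 2i.
Hence w_h = C1*cos(2*x)*exp(-x) + C2*exp(-x)*sin(2*x).
For the particular solution try w_p = A0 + A1*x. Substituting and matching coefficients of each power of x gives A0 = 2/5, A1 = 1, so w_p = 2/5 + x.
General solution: w = 2/5 + x + C1*cos(2*x)*exp(-x) + C2*exp(-x)*sin(2*x).
Apply the initial conditions: w(0) = 2/5 + C1 = 4 and w'(0) = 1 - C1 + 2*C2 = 5. Solving gives C1 = 18/5, C2 = 19/5.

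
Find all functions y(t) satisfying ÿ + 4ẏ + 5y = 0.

Characteristic equation r² + 4r + 5 = 0 has discriminant (4)² - 4·(5) = -4 < 0, so r = -2 ± i.
Hence y_h = C1*cos(t)*exp(-2*t) + C2*exp(-2*t)*sin(t).

y = C1*cos(t)*exp(-2*t) + C2*exp(-2*t)*sin(t)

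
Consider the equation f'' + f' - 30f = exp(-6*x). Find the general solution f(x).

f = C1*exp(5*x) + C2*exp(-6*x) - x*exp(-6*x)/11

Characteristic equation r² + r - 30 = 0 factors as (r - 5)(r + 6) = 0, so r = 5, -6.
Hence f_h = C1*exp(5*x) + C2*exp(-6*x).
Since exp(-6*x) solves the homogeneous equation (r = -6 is a root of multiplicity 1), multiply the trial by x. Try f_p = A*x*exp(-6*x). Substituting into the equation and dividing by exp(-6*x) gives A = -1/11, so f_p = -x*exp(-6*x)/11.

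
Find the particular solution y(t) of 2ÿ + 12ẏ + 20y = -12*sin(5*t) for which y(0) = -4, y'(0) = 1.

Divide through by 2: y'' + 6y' + 10y = -6*sin(5*t).
Characteristic equation r² + 6r + 10 = 0 has discriminant (6)² - 4·(10) = -4 < 0, so r = -3 ± i.
Hence y_h = C1*cos(t)*exp(-3*t) + C2*exp(-3*t)*sin(t).
Try y_p = A*cos(5*t) + B*sin(5*t). Substituting and equating the coefficients of cos(5t) and sin(5t) gives A = 4/25, B = 2/25, so y_p = 2*sin(5*t)/25 + 4*cos(5*t)/25.
General solution: y = 2*sin(5*t)/25 + 4*cos(5*t)/25 + C1*cos(t)*exp(-3*t) + C2*exp(-3*t)*sin(t).
Apply the initial conditions: y(0) = 4/25 + C1 = -4 and y'(0) = 2/5 + C2 - 3*C1 = 1. Solving gives C1 = -104/25, C2 = -297/25.

y = 2*sin(5*t)/25 + 4*cos(5*t)/25 - 297*exp(-3*t)*sin(t)/25 - 104*cos(t)*exp(-3*t)/25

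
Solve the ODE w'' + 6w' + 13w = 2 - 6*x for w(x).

Characteristic equation r² + 6r + 13 = 0 has discriminant (6)² - 4·(13) = -16 < 0, so r = -3 ± 2i.
Hence w_h = C1*cos(2*x)*exp(-3*x) + C2*exp(-3*x)*sin(2*x).
For the particular solution try w_p = A0 + A1*x. Substituting and matching coefficients of each power of x gives A0 = 62/169, A1 = -6/13, so w_p = 62/169 - 6*x/13.

w = 62/169 - 6*x/13 + C1*cos(2*x)*exp(-3*x) + C2*exp(-3*x)*sin(2*x)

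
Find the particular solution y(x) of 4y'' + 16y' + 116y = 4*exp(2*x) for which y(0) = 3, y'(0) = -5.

y = exp(2*x)/41 + 37*exp(-2*x)*sin(5*x)/205 + 122*cos(5*x)*exp(-2*x)/41

Divide through by 4: y'' + 4y' + 29y = exp(2*x).
Characteristic equation r² + 4r + 29 = 0 has discriminant (4)² - 4·(29) = -100 < 0, so r = -2 ± 5i.
Hence y_h = C1*cos(5*x)*exp(-2*x) + C2*exp(-2*x)*sin(5*x).
Try y_p = A*exp(2*x). Substituting into the equation and dividing by exp(2*x) gives A = 1/41, so y_p = exp(2*x)/41.
General solution: y = exp(2*x)/41 + C1*cos(5*x)*exp(-2*x) + C2*exp(-2*x)*sin(5*x).
Apply the initial conditions: y(0) = 1/41 + C1 = 3 and y'(0) = 2/41 - 2*C1 + 5*C2 = -5. Solving gives C1 = 122/41, C2 = 37/205.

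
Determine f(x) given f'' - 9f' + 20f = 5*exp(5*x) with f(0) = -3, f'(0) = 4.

Characteristic equation r² - 9r + 20 = 0 factors as (r - 4)(r - 5) = 0, so r = 4, 5.
Hence f_h = C1*exp(4*x) + C2*exp(5*x).
Since exp(5*x) solves the homogeneous equation (r = 5 is a root of multiplicity 1), multiply the trial by x. Try f_p = A*x*exp(5*x). Substituting into the equation and dividing by exp(5*x) gives A = 5, so f_p = 5*x*exp(5*x).
General solution: f = C1*exp(4*x) + C2*exp(5*x) + 5*x*exp(5*x).
Apply the initial conditions: f(0) = C1 + C2 = -3 and f'(0) = 5 + 4*C1 + 5*C2 = 4. Solving gives C1 = -14, C2 = 11.

f = -14*exp(4*x) + 11*exp(5*x) + 5*x*exp(5*x)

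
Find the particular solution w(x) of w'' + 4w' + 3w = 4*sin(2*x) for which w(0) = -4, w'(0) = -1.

w = -57*exp(-x)/10 - 32*cos(2*x)/65 - 4*sin(2*x)/65 + 57*exp(-3*x)/26

Characteristic equation r² + 4r + 3 = 0 factors as (r + 3)(r + 1) = 0, so r = -3, -1.
Hence w_h = C1*exp(-3*x) + C2*exp(-x).
Try w_p = A*cos(2*x) + B*sin(2*x). Substituting and equating the coefficients of cos(2x) and sin(2x) gives A = -32/65, B = -4/65, so w_p = -32*cos(2*x)/65 - 4*sin(2*x)/65.
General solution: w = -32*cos(2*x)/65 - 4*sin(2*x)/65 + C1*exp(-3*x) + C2*exp(-x).
Apply the initial conditions: w(0) = -32/65 + C1 + C2 = -4 and w'(0) = -8/65 - C2 - 3*C1 = -1. Solving gives C1 = 57/26, C2 = -57/10.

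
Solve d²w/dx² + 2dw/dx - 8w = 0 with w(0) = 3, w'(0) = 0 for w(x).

w = 2*exp(2*x) + exp(-4*x)

Characteristic equation r² + 2r - 8 = 0 factors as (r - 2)(r + 4) = 0, so r = 2, -4.
Hence w_h = C1*exp(2*x) + C2*exp(-4*x).
Apply the initial conditions: w(0) = C1 + C2 = 3 and w'(0) = -4*C2 + 2*C1 = 0. Solving gives C1 = 2, C2 = 1.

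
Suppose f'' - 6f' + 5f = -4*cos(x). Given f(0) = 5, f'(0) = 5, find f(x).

f = -5*exp(5*x)/26 - 4*cos(x)/13 + 6*sin(x)/13 + 11*exp(x)/2

Characteristic equation r² - 6r + 5 = 0 factors as (r - 5)(r - 1) = 0, so r = 5, 1.
Hence f_h = C1*exp(5*x) + C2*exp(x).
Try f_p = A*cos(x) + B*sin(x). Substituting and equating the coefficients of cos(x) and sin(x) gives A = -4/13, B = 6/13, so f_p = -4*cos(x)/13 + 6*sin(x)/13.
General solution: f = -4*cos(x)/13 + 6*sin(x)/13 + C1*exp(5*x) + C2*exp(x).
Apply the initial conditions: f(0) = -4/13 + C1 + C2 = 5 and f'(0) = 6/13 + C2 + 5*C1 = 5. Solving gives C1 = -5/26, C2 = 11/2.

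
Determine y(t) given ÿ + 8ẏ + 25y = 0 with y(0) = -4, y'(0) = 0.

y = -4*cos(3*t)*exp(-4*t) - 16*exp(-4*t)*sin(3*t)/3

Characteristic equation r² + 8r + 25 = 0 has discriminant (8)² - 4·(25) = -36 < 0, so r = -4 ± 3i.
Hence y_h = C1*cos(3*t)*exp(-4*t) + C2*exp(-4*t)*sin(3*t).
Apply the initial conditions: y(0) = C1 = -4 and y'(0) = -4*C1 + 3*C2 = 0. Solving gives C1 = -4, C2 = -16/3.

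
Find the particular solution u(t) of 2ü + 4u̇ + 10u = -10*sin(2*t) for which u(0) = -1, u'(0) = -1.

u = -5*sin(2*t)/17 + 20*cos(2*t)/17 - 37*cos(2*t)*exp(-t)/17 - 22*exp(-t)*sin(2*t)/17

Divide through by 2: u'' + 2u' + 5u = -5*sin(2*t).
Characteristic equation r² + 2r + 5 = 0 has discriminant (2)² - 4·(5) = -16 < 0, so r = -1 ± 2i.
Hence u_h = C1*cos(2*t)*exp(-t) + C2*exp(-t)*sin(2*t).
Try u_p = A*cos(2*t) + B*sin(2*t). Substituting and equating the coefficients of cos(2t) and sin(2t) gives A = 20/17, B = -5/17, so u_p = -5*sin(2*t)/17 + 20*cos(2*t)/17.
General solution: u = -5*sin(2*t)/17 + 20*cos(2*t)/17 + C1*cos(2*t)*exp(-t) + C2*exp(-t)*sin(2*t).
Apply the initial conditions: u(0) = 20/17 + C1 = -1 and u'(0) = -10/17 - C1 + 2*C2 = -1. Solving gives C1 = -37/17, C2 = -22/17.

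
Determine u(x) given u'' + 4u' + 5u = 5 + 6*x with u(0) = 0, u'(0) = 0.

u = 1/25 + 6*x/5 - 32*exp(-2*x)*sin(x)/25 - cos(x)*exp(-2*x)/25

Characteristic equation r² + 4r + 5 = 0 has discriminant (4)² - 4·(5) = -4 < 0, so r = -2 ± i.
Hence u_h = C1*cos(x)*exp(-2*x) + C2*exp(-2*x)*sin(x).
For the particular solution try u_p = A0 + A1*x. Substituting and matching coefficients of each power of x gives A0 = 1/25, A1 = 6/5, so u_p = 1/25 + 6*x/5.
General solution: u = 1/25 + 6*x/5 + C1*cos(x)*exp(-2*x) + C2*exp(-2*x)*sin(x).
Apply the initial conditions: u(0) = 1/25 + C1 = 0 and u'(0) = 6/5 + C2 - 2*C1 = 0. Solving gives C1 = -1/25, C2 = -32/25.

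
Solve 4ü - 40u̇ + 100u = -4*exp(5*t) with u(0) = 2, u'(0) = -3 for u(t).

Divide through by 4: u'' - 10u' + 25u = -exp(5*t).
Characteristic equation r² - 10r + 25 = 0 has discriminant (-10)² - 4·(25) = 0, so r = 5 is a repeated root.
Hence u_h = (C1 + C2*t)*exp(5*t).
Since exp(5*t) solves the homogeneous equation (r = 5 is a root of multiplicity 2), multiply the trial by t^2. Try u_p = A*t^2*exp(5*t). Substituting into the equation and dividing by exp(5*t) gives A = -1/2, so u_p = -t^2*exp(5*t)/2.
General solution: u = C1*exp(5*t) - t^2*exp(5*t)/2 + C2*t*exp(5*t).
Apply the initial conditions: u(0) = C1 = 2 and u'(0) = C2 + 5*C1 = -3. Solving gives C1 = 2, C2 = -13.

u = 2*exp(5*t) - 13*t*exp(5*t) - t**2*exp(5*t)/2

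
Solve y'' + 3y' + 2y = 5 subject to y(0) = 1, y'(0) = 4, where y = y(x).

y = 5/2 - 5*exp(-2*x)/2 + exp(-x)

Characteristic equation r² + 3r + 2 = 0 factors as (r + 1)(r + 2) = 0, so r = -1, -2.
Hence y_h = C1*exp(-x) + C2*exp(-2*x).
For the particular solution try y_p = A0. Substituting and matching coefficients of each power of x gives A0 = 5/2, so y_p = 5/2.
General solution: y = 5/2 + C1*exp(-x) + C2*exp(-2*x).
Apply the initial conditions: y(0) = 5/2 + C1 + C2 = 1 and y'(0) = -C1 - 2*C2 = 4. Solving gives C1 = 1, C2 = -5/2.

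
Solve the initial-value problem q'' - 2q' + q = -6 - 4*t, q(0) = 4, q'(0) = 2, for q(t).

Characteristic equation r² - 2r + 1 = 0 has discriminant (-2)² - 4·(1) = 0, so r = 1 is a repeated root.
Hence q_h = (C1 + C2*t)*exp(t).
For the particular solution try q_p = A0 + A1*t. Substituting and matching coefficients of each power of t gives A0 = -14, A1 = -4, so q_p = -14 - 4*t.
General solution: q = -14 - 4*t + C1*exp(t) + C2*t*exp(t).
Apply the initial conditions: q(0) = -14 + C1 = 4 and q'(0) = -4 + C1 + C2 = 2. Solving gives C1 = 18, C2 = -12.

q = -14 - 4*t + 18*exp(t) - 12*t*exp(t)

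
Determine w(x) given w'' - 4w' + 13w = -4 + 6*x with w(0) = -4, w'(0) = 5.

w = -28/169 + 6*x/13 - 648*cos(3*x)*exp(2*x)/169 + 2063*exp(2*x)*sin(3*x)/507

Characteristic equation r² - 4r + 13 = 0 has discriminant (-4)² - 4·(13) = -36 < 0, so r = 2 ± 3i.
Hence w_h = C1*cos(3*x)*exp(2*x) + C2*exp(2*x)*sin(3*x).
For the particular solution try w_p = A0 + A1*x. Substituting and matching coefficients of each power of x gives A0 = -28/169, A1 = 6/13, so w_p = -28/169 + 6*x/13.
General solution: w = -28/169 + 6*x/13 + C1*cos(3*x)*exp(2*x) + C2*exp(2*x)*sin(3*x).
Apply the initial conditions: w(0) = -28/169 + C1 = -4 and w'(0) = 6/13 + 2*C1 + 3*C2 = 5. Solving gives C1 = -648/169, C2 = 2063/507.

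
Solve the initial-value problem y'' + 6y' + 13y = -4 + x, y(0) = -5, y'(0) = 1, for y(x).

Characteristic equation r² + 6r + 13 = 0 has discriminant (6)² - 4·(13) = -16 < 0, so r = -3 ± 2i.
Hence y_h = C1*cos(2*x)*exp(-3*x) + C2*exp(-3*x)*sin(2*x).
For the particular solution try y_p = A0 + A1*x. Substituting and matching coefficients of each power of x gives A0 = -58/169, A1 = 1/13, so y_p = -58/169 + x/13.
General solution: y = -58/169 + x/13 + C1*cos(2*x)*exp(-3*x) + C2*exp(-3*x)*sin(2*x).
Apply the initial conditions: y(0) = -58/169 + C1 = -5 and y'(0) = 1/13 - 3*C1 + 2*C2 = 1. Solving gives C1 = -787/169, C2 = -2205/338.

y = -58/169 + x/13 - 2205*exp(-3*x)*sin(2*x)/338 - 787*cos(2*x)*exp(-3*x)/169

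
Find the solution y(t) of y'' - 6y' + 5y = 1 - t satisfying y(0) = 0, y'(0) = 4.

Characteristic equation r² - 6r + 5 = 0 factors as (r - 1)(r - 5) = 0, so r = 1, 5.
Hence y_h = C1*exp(t) + C2*exp(5*t).
For the particular solution try y_p = A0 + A1*t. Substituting and matching coefficients of each power of t gives A0 = -1/25, A1 = -1/5, so y_p = -1/25 - t/5.
General solution: y = -1/25 - t/5 + C1*exp(t) + C2*exp(5*t).
Apply the initial conditions: y(0) = -1/25 + C1 + C2 = 0 and y'(0) = -1/5 + C1 + 5*C2 = 4. Solving gives C1 = -1, C2 = 26/25.

y = -1/25 - exp(t) - t/5 + 26*exp(5*t)/25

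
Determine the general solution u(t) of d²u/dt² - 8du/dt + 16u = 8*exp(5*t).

Characteristic equation r² - 8r + 16 = 0 has discriminant (-8)² - 4·(16) = 0, so r = 4 is a repeated root.
Hence u_h = (C1 + C2*t)*exp(4*t).
Try u_p = A*exp(5*t). Substituting into the equation and dividing by exp(5*t) gives A = 8, so u_p = 8*exp(5*t).

u = 8*exp(5*t) + C1*exp(4*t) + C2*t*exp(4*t)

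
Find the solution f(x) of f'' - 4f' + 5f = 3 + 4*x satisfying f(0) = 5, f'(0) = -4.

f = 31/25 + 4*x/5 - 308*exp(2*x)*sin(x)/25 + 94*cos(x)*exp(2*x)/25

Characteristic equation r² - 4r + 5 = 0 has discriminant (-4)² - 4·(5) = -4 < 0, so r = 2 ± i.
Hence f_h = C1*cos(x)*exp(2*x) + C2*exp(2*x)*sin(x).
For the particular solution try f_p = A0 + A1*x. Substituting and matching coefficients of each power of x gives A0 = 31/25, A1 = 4/5, so f_p = 31/25 + 4*x/5.
General solution: f = 31/25 + 4*x/5 + C1*cos(x)*exp(2*x) + C2*exp(2*x)*sin(x).
Apply the initial conditions: f(0) = 31/25 + C1 = 5 and f'(0) = 4/5 + C2 + 2*C1 = -4. Solving gives C1 = 94/25, C2 = -308/25.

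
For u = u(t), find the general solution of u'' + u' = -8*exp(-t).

Characteristic equation r² + r = 0 factors as (r + 1)r = 0, so r = -1, 0.
Hence u_h = C1*exp(-t) + C2.
Since exp(-t) solves the homogeneous equation (r = -1 is a root of multiplicity 1), multiply the trial by t. Try u_p = A*t*exp(-t). Substituting into the equation and dividing by exp(-t) gives A = 8, so u_p = 8*t*exp(-t).

u = C2 + C1*exp(-t) + 8*t*exp(-t)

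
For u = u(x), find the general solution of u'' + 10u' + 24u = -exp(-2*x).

Characteristic equation r² + 10r + 24 = 0 factors as (r + 4)(r + 6) = 0, so r = -4, -6.
Hence u_h = C1*exp(-4*x) + C2*exp(-6*x).
Try u_p = A*exp(-2*x). Substituting into the equation and dividing by exp(-2*x) gives A = -1/8, so u_p = -exp(-2*x)/8.

u = -exp(-2*x)/8 + C1*exp(-4*x) + C2*exp(-6*x)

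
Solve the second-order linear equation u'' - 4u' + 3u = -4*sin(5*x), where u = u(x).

Characteristic equation r² - 4r + 3 = 0 factors as (r - 3)(r - 1) = 0, so r = 3, 1.
Hence u_h = C1*exp(3*x) + C2*exp(x).
Try u_p = A*cos(5*x) + B*sin(5*x). Substituting and equating the coefficients of cos(5x) and sin(5x) gives A = -20/221, B = 22/221, so u_p = -20*cos(5*x)/221 + 22*sin(5*x)/221.

u = -20*cos(5*x)/221 + 22*sin(5*x)/221 + C1*exp(3*x) + C2*exp(x)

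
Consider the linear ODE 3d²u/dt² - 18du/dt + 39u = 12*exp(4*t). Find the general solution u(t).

Divide through by 3: u'' - 6u' + 13u = 4*exp(4*t).
Characteristic equation r² - 6r + 13 = 0 has discriminant (-6)² - 4·(13) = -16 < 0, so r = 3 ± 2i.
Hence u_h = C1*cos(2*t)*exp(3*t) + C2*exp(3*t)*sin(2*t).
Try u_p = A*exp(4*t). Substituting into the equation and dividing by exp(4*t) gives A = 4/5, so u_p = 4*exp(4*t)/5.

u = 4*exp(4*t)/5 + C1*cos(2*t)*exp(3*t) + C2*exp(3*t)*sin(2*t)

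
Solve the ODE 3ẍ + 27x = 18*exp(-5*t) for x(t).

Divide through by 3: x'' + 9x = 6*exp(-5*t).
Characteristic equation r² + 9 = 0 has discriminant (0)² - 4·(9) = -36 < 0, so r = ± 3i.
Hence x_h = C1*cos(3*t) + C2*sin(3*t).
Try x_p = A*exp(-5*t). Substituting into the equation and dividing by exp(-5*t) gives A = 3/17, so x_p = 3*exp(-5*t)/17.

x = 3*exp(-5*t)/17 + C1*cos(3*t) + C2*sin(3*t)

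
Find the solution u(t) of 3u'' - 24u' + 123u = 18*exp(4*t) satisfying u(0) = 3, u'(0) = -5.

Divide through by 3: u'' - 8u' + 41u = 6*exp(4*t).
Characteristic equation r² - 8r + 41 = 0 has discriminant (-8)² - 4·(41) = -100 < 0, so r = 4 ± 5i.
Hence u_h = C1*cos(5*t)*exp(4*t) + C2*exp(4*t)*sin(5*t).
Try u_p = A*exp(4*t). Substituting into the equation and dividing by exp(4*t) gives A = 6/25, so u_p = 6*exp(4*t)/25.
General solution: u = 6*exp(4*t)/25 + C1*cos(5*t)*exp(4*t) + C2*exp(4*t)*sin(5*t).
Apply the initial conditions: u(0) = 6/25 + C1 = 3 and u'(0) = 24/25 + 4*C1 + 5*C2 = -5. Solving gives C1 = 69/25, C2 = -17/5.

u = 6*exp(4*t)/25 - 17*exp(4*t)*sin(5*t)/5 + 69*cos(5*t)*exp(4*t)/25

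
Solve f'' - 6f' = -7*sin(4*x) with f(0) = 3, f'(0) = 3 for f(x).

Characteristic equation r² - 6r = 0 factors as (r - 6)r = 0, so r = 6, 0.
Hence f_h = C1*exp(6*x) + C2.
Try f_p = A*cos(4*x) + B*sin(4*x). Substituting and equating the coefficients of cos(4x) and sin(4x) gives A = -21/104, B = 7/52, so f_p = -21*cos(4*x)/104 + 7*sin(4*x)/52.
General solution: f = C2 - 21*cos(4*x)/104 + 7*sin(4*x)/52 + C1*exp(6*x).
Apply the initial conditions: f(0) = -21/104 + C1 + C2 = 3 and f'(0) = 7/13 + 6*C1 = 3. Solving gives C1 = 16/39, C2 = 67/24.

f = 67/24 - 21*cos(4*x)/104 + 7*sin(4*x)/52 + 16*exp(6*x)/39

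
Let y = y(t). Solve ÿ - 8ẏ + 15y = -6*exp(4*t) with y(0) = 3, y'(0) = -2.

y = 6*exp(4*t) - 17*exp(5*t)/2 + 11*exp(3*t)/2

Characteristic equation r² - 8r + 15 = 0 factors as (r - 5)(r - 3) = 0, so r = 5, 3.
Hence y_h = C1*exp(5*t) + C2*exp(3*t).
Try y_p = A*exp(4*t). Substituting into the equation and dividing by exp(4*t) gives A = 6, so y_p = 6*exp(4*t).
General solution: y = 6*exp(4*t) + C1*exp(5*t) + C2*exp(3*t).
Apply the initial conditions: y(0) = 6 + C1 + C2 = 3 and y'(0) = 24 + 3*C2 + 5*C1 = -2. Solving gives C1 = -17/2, C2 = 11/2.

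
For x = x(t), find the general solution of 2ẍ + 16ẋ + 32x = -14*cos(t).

Divide through by 2: x'' + 8x' + 16x = -7*cos(t).
Characteristic equation r² + 8r + 16 = 0 has discriminant (8)² - 4·(16) = 0, so r = -4 is a repeated root.
Hence x_h = (C1 + C2*t)*exp(-4*t).
Try x_p = A*cos(t) + B*sin(t). Substituting and equating the coefficients of cos(t) and sin(t) gives A = -105/289, B = -56/289, so x_p = -105*cos(t)/289 - 56*sin(t)/289.

x = -105*cos(t)/289 - 56*sin(t)/289 + C1*exp(-4*t) + C2*t*exp(-4*t)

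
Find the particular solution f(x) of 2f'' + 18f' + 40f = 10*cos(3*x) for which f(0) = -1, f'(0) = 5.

f = -9*exp(-5*x)/34 - 4*exp(-4*x)/5 + 11*cos(3*x)/170 + 27*sin(3*x)/170

Divide through by 2: f'' + 9f' + 20f = 5*cos(3*x).
Characteristic equation r² + 9r + 20 = 0 factors as (r + 4)(r + 5) = 0, so r = -4, -5.
Hence f_h = C1*exp(-4*x) + C2*exp(-5*x).
Try f_p = A*cos(3*x) + B*sin(3*x). Substituting and equating the coefficients of cos(3x) and sin(3x) gives A = 11/170, B = 27/170, so f_p = 11*cos(3*x)/170 + 27*sin(3*x)/170.
General solution: f = 11*cos(3*x)/170 + 27*sin(3*x)/170 + C1*exp(-4*x) + C2*exp(-5*x).
Apply the initial conditions: f(0) = 11/170 + C1 + C2 = -1 and f'(0) = 81/170 - 5*C2 - 4*C1 = 5. Solving gives C1 = -4/5, C2 = -9/34.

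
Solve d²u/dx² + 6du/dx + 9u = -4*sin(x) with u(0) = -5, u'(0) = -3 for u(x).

Characteristic equation r² + 6r + 9 = 0 has discriminant (6)² - 4·(9) = 0, so r = -3 is a repeated root.
Hence u_h = (C1 + C2*x)*exp(-3*x).
Try u_p = A*cos(x) + B*sin(x). Substituting and equating the coefficients of cos(x) and sin(x) gives A = 6/25, B = -8/25, so u_p = -8*sin(x)/25 + 6*cos(x)/25.
General solution: u = -8*sin(x)/25 + 6*cos(x)/25 + C1*exp(-3*x) + C2*x*exp(-3*x).
Apply the initial conditions: u(0) = 6/25 + C1 = -5 and u'(0) = -8/25 + C2 - 3*C1 = -3. Solving gives C1 = -131/25, C2 = -92/5.

u = -131*exp(-3*x)/25 - 8*sin(x)/25 + 6*cos(x)/25 - 92*x*exp(-3*x)/5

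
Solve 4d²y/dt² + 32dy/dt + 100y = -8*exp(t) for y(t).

y = -exp(t)/17 + C1*cos(3*t)*exp(-4*t) + C2*exp(-4*t)*sin(3*t)

Divide through by 4: y'' + 8y' + 25y = -2*exp(t).
Characteristic equation r² + 8r + 25 = 0 has discriminant (8)² - 4·(25) = -36 < 0, so r = -4 ± 3i.
Hence y_h = C1*cos(3*t)*exp(-4*t) + C2*exp(-4*t)*sin(3*t).
Try y_p = A*exp(t). Substituting into the equation and dividing by exp(t) gives A = -1/17, so y_p = -exp(t)/17.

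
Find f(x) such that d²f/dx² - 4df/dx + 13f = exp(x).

Characteristic equation r² - 4r + 13 = 0 has discriminant (-4)² - 4·(13) = -36 < 0, so r = 2 ± 3i.
Hence f_h = C1*cos(3*x)*exp(2*x) + C2*exp(2*x)*sin(3*x).
Try f_p = A*exp(x). Substituting into the equation and dividing by exp(x) gives A = 1/10, so f_p = exp(x)/10.

f = exp(x)/10 + C1*cos(3*x)*exp(2*x) + C2*exp(2*x)*sin(3*x)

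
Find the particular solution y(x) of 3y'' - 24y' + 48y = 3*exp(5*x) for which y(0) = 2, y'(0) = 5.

Divide through by 3: y'' - 8y' + 16y = exp(5*x).
Characteristic equation r² - 8r + 16 = 0 has discriminant (-8)² - 4·(16) = 0, so r = 4 is a repeated root.
Hence y_h = (C1 + C2*x)*exp(4*x).
Try y_p = A*exp(5*x). Substituting into the equation and dividing by exp(5*x) gives A = 1, so y_p = exp(5*x).
General solution: y = C1*exp(4*x) + C2*x*exp(4*x) + exp(5*x).
Apply the initial conditions: y(0) = 1 + C1 = 2 and y'(0) = 5 + C2 + 4*C1 = 5. Solving gives C1 = 1, C2 = -4.

y = -4*x*exp(4*x) + exp(4*x) + exp(5*x)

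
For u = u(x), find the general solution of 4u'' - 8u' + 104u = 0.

u = C1*cos(5*x)*exp(x) + C2*exp(x)*sin(5*x)

Divide through by 4: u'' - 2u' + 26u = 0.
Characteristic equation r² - 2r + 26 = 0 has discriminant (-2)² - 4·(26) = -100 < 0, so r = 1 ± 5i.
Hence u_h = C1*cos(5*x)*exp(x) + C2*exp(x)*sin(5*x).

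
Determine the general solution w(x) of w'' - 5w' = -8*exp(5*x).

w = C2 + C1*exp(5*x) - 8*x*exp(5*x)/5

Characteristic equation r² - 5r = 0 factors as (r - 5)r = 0, so r = 5, 0.
Hence w_h = C1*exp(5*x) + C2.
Since exp(5*x) solves the homogeneous equation (r = 5 is a root of multiplicity 1), multiply the trial by x. Try w_p = A*x*exp(5*x). Substituting into the equation and dividing by exp(5*x) gives A = -8/5, so w_p = -8*x*exp(5*x)/5.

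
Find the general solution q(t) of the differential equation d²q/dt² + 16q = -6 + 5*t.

Characteristic equation r² + 16 = 0 has discriminant (0)² - 4·(16) = -64 < 0, so r = ± 4i.
Hence q_h = C1*cos(4*t) + C2*sin(4*t).
For the particular solution try q_p = A0 + A1*t. Substituting and matching coefficients of each power of t gives A0 = -3/8, A1 = 5/16, so q_p = -3/8 + 5*t/16.

q = -3/8 + 5*t/16 + C1*cos(4*t) + C2*sin(4*t)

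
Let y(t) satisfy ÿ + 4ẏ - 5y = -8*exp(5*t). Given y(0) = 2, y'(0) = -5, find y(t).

Characteristic equation r² + 4r - 5 = 0 factors as (r + 5)(r - 1) = 0, so r = -5, 1.
Hence y_h = C1*exp(-5*t) + C2*exp(t).
Try y_p = A*exp(5*t). Substituting into the equation and dividing by exp(5*t) gives A = -1/5, so y_p = -exp(5*t)/5.
General solution: y = -exp(5*t)/5 + C1*exp(-5*t) + C2*exp(t).
Apply the initial conditions: y(0) = -1/5 + C1 + C2 = 2 and y'(0) = -1 + C2 - 5*C1 = -5. Solving gives C1 = 31/30, C2 = 7/6.

y = -exp(5*t)/5 + 7*exp(t)/6 + 31*exp(-5*t)/30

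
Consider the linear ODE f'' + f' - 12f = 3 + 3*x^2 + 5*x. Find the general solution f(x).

f = -95/288 - 11*x/24 - x**2/4 + C1*exp(-4*x) + C2*exp(3*x)

Characteristic equation r² + r - 12 = 0 factors as (r + 4)(r - 3) = 0, so r = -4, 3.
Hence f_h = C1*exp(-4*x) + C2*exp(3*x).
For the particular solution try f_p = A0 + A1*x + A2*x^2. Substituting and matching coefficients of each power of x gives A0 = -95/288, A1 = -11/24, A2 = -1/4, so f_p = -95/288 - 11*x/24 - x^2/4.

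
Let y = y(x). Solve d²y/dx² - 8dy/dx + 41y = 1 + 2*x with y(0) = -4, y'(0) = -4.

y = 57/1681 + 2*x/41 - 6781*cos(5*x)*exp(4*x)/1681 + 20318*exp(4*x)*sin(5*x)/8405

Characteristic equation r² - 8r + 41 = 0 has discriminant (-8)² - 4·(41) = -100 < 0, so r = 4 ± 5i.
Hence y_h = C1*cos(5*x)*exp(4*x) + C2*exp(4*x)*sin(5*x).
For the particular solution try y_p = A0 + A1*x. Substituting and matching coefficients of each power of x gives A0 = 57/1681, A1 = 2/41, so y_p = 57/1681 + 2*x/41.
General solution: y = 57/1681 + 2*x/41 + C1*cos(5*x)*exp(4*x) + C2*exp(4*x)*sin(5*x).
Apply the initial conditions: y(0) = 57/1681 + C1 = -4 and y'(0) = 2/41 + 4*C1 + 5*C2 = -4. Solving gives C1 = -6781/1681, C2 = 20318/8405.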